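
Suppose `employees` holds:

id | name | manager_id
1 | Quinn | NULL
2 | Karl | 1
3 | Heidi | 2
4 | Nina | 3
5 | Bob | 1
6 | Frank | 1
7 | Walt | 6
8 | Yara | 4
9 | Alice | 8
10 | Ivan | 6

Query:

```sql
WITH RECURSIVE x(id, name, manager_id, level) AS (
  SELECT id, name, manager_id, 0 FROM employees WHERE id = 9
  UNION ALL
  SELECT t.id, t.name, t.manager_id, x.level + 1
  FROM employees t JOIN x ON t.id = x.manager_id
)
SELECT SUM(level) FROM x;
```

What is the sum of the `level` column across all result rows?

Base: id=9 (Alice), manager_id=8, level 0.
Iteration 1: join on id=8 -> Yara (id 8, manager_id=4, level 1).
Iteration 2: join on id=4 -> Nina (id 4, manager_id=3, level 2).
Iteration 3: join on id=3 -> Heidi (id 3, manager_id=2, level 3).
Iteration 4: join on id=2 -> Karl (id 2, manager_id=1, level 4).
Iteration 5: join on id=1 -> Quinn (id 1, manager_id=NULL, level 5).
Iteration 6: manager_id is NULL; no match; recursion stops.
SUM(level) = 0 + 1 + 2 + 3 + 4 + 5 = 15.

15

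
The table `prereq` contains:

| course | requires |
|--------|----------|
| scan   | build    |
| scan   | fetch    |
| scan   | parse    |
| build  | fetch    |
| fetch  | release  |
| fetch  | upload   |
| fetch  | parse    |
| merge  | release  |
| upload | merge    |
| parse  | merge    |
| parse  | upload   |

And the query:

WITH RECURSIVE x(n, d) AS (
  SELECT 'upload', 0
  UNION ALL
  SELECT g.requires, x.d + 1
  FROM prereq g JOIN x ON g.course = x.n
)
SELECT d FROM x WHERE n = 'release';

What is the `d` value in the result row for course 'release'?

Base: (upload, d=0).
Iteration 1: edges from {upload} -> (merge, d=1).
Iteration 2: edges from {merge} -> (release, d=2).
Iteration 3: no outgoing edges from {release}; recursion stops.

2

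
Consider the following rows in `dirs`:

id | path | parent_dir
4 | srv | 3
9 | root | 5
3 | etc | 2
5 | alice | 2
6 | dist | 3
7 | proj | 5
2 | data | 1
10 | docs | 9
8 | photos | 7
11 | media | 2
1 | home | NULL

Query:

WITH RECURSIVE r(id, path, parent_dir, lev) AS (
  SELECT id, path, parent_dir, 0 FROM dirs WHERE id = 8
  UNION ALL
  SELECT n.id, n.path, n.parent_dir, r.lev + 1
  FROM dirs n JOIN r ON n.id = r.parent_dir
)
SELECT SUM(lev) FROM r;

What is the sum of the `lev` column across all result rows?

10

Base: id=8 (photos), parent_dir=7, lev 0.
Iteration 1: join on id=7 -> proj (id 7, parent_dir=5, lev 1).
Iteration 2: join on id=5 -> alice (id 5, parent_dir=2, lev 2).
Iteration 3: join on id=2 -> data (id 2, parent_dir=1, lev 3).
Iteration 4: join on id=1 -> home (id 1, parent_dir=NULL, lev 4).
Iteration 5: parent_dir is NULL; no match; recursion stops.
SUM(lev) = 0 + 1 + 2 + 3 + 4 = 10.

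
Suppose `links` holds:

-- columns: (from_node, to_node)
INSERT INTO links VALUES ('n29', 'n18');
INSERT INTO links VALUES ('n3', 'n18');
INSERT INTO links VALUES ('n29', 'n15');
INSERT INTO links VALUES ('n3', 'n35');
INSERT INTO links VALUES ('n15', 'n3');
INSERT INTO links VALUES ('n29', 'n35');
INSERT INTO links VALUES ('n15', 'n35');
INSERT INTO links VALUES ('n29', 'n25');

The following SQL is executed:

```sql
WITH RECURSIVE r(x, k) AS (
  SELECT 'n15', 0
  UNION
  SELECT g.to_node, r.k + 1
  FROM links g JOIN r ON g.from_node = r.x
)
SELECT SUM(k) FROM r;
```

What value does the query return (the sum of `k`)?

6

Base: (n15, k=0).
Iteration 1: edges from {n15} -> (n3, k=1), (n35, k=1).
Iteration 2: edges from {n3,n35} -> (n18, k=2), (n35, k=2).
Iteration 3: no outgoing edges from {n18,n35}; recursion stops.
SUM(k) = 0 + 1 + 1 + 2 + 2 = 6.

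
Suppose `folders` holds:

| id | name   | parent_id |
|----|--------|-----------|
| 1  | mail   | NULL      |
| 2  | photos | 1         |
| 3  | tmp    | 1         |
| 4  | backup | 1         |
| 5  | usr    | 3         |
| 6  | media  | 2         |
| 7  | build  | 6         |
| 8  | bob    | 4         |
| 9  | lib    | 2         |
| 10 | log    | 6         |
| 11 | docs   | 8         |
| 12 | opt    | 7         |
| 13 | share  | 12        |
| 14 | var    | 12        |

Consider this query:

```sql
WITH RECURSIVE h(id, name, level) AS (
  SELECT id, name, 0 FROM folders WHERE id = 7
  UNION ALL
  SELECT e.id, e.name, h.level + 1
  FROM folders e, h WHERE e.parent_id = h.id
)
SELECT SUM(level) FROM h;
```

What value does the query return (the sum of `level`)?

5

Base: id=7 (build) at level 0.
Iteration 1: rows with parent_id in {7} -> opt (id 12, level 1).
Iteration 2: rows with parent_id in {12} -> share (id 13, level 2), var (id 14, level 2).
Iteration 3: no rows with parent_id in {13,14}; recursion stops.
SUM(level) = 0 + 1 + 2 + 2 = 5.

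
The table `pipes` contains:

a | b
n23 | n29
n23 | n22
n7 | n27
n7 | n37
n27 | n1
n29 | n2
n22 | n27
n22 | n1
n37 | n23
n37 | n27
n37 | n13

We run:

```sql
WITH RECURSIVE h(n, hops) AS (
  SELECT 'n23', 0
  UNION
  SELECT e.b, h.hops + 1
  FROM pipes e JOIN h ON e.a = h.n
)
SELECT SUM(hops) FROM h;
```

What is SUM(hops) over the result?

Base: (n23, hops=0).
Iteration 1: edges from {n23} -> (n22, hops=1), (n29, hops=1).
Iteration 2: edges from {n22,n29} -> (n1, hops=2), (n2, hops=2), (n27, hops=2).
Iteration 3: edges from {n1,n2,n27} -> (n1, hops=3).
Iteration 4: no outgoing edges from {n1}; recursion stops.
SUM(hops) = 0 + 1 + 1 + 2 + 2 + 2 + 3 = 11.

11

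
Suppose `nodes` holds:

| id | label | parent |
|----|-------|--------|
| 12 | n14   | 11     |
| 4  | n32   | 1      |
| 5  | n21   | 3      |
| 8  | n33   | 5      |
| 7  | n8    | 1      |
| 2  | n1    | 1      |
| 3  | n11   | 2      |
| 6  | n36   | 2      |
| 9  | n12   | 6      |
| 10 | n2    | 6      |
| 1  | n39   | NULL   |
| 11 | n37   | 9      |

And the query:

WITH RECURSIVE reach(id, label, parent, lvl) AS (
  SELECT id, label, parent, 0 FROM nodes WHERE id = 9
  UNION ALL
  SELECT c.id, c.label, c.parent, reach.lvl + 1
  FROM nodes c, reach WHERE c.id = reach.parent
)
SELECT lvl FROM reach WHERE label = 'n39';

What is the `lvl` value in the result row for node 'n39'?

Base: id=9 (n12), parent=6, lvl 0.
Iteration 1: join on id=6 -> n36 (id 6, parent=2, lvl 1).
Iteration 2: join on id=2 -> n1 (id 2, parent=1, lvl 2).
Iteration 3: join on id=1 -> n39 (id 1, parent=NULL, lvl 3).
Iteration 4: parent is NULL; no match; recursion stops.

3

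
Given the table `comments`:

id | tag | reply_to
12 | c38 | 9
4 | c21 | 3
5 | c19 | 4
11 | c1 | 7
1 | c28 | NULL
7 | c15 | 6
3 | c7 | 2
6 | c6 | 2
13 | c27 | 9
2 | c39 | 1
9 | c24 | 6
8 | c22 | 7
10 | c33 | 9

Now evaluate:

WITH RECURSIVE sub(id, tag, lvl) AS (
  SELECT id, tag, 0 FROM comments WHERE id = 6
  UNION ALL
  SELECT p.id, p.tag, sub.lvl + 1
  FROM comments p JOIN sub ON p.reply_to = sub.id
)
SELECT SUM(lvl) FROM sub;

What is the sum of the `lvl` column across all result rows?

Base: id=6 (c6) at lvl 0.
Iteration 1: rows with reply_to in {6} -> c15 (id 7, lvl 1), c24 (id 9, lvl 1).
Iteration 2: rows with reply_to in {7,9} -> c22 (id 8, lvl 2), c33 (id 10, lvl 2), c1 (id 11, lvl 2), c38 (id 12, lvl 2), c27 (id 13, lvl 2).
Iteration 3: no rows with reply_to in {8,10,11,12,13}; recursion stops.
SUM(lvl) = 0 + 1 + 1 + 2 + 2 + 2 + 2 + 2 = 12.

12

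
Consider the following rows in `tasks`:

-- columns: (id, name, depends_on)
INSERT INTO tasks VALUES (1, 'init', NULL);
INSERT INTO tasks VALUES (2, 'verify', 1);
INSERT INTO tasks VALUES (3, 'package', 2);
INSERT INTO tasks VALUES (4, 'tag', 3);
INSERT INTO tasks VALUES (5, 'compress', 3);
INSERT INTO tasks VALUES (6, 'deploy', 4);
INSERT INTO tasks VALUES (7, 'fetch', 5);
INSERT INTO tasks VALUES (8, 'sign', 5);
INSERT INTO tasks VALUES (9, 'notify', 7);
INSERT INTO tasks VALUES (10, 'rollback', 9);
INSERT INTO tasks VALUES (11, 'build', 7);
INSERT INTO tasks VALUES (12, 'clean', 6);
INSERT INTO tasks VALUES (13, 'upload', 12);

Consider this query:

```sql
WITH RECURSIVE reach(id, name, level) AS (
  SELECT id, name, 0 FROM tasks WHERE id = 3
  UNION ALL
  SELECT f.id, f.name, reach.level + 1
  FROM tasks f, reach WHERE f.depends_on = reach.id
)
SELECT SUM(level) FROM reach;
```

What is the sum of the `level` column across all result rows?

25

Base: id=3 (package) at level 0.
Iteration 1: rows with depends_on in {3} -> tag (id 4, level 1), compress (id 5, level 1).
Iteration 2: rows with depends_on in {4,5} -> deploy (id 6, level 2), fetch (id 7, level 2), sign (id 8, level 2).
Iteration 3: rows with depends_on in {6,7,8} -> notify (id 9, level 3), build (id 11, level 3), clean (id 12, level 3).
Iteration 4: rows with depends_on in {9,11,12} -> rollback (id 10, level 4), upload (id 13, level 4).
Iteration 5: no rows with depends_on in {10,13}; recursion stops.
SUM(level) = 0 + 1 + 1 + 2 + 2 + 2 + 3 + 3 + 3 + 4 + 4 = 25.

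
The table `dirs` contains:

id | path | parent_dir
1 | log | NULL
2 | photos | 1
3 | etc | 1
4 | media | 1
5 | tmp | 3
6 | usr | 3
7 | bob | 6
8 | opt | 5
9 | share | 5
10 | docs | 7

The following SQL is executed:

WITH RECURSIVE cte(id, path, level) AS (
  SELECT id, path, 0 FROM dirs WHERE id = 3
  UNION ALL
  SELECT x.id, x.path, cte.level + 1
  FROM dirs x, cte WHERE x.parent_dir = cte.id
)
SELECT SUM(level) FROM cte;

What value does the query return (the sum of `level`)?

Base: id=3 (etc) at level 0.
Iteration 1: rows with parent_dir in {3} -> tmp (id 5, level 1), usr (id 6, level 1).
Iteration 2: rows with parent_dir in {5,6} -> bob (id 7, level 2), opt (id 8, level 2), share (id 9, level 2).
Iteration 3: rows with parent_dir in {7,8,9} -> docs (id 10, level 3).
Iteration 4: no rows with parent_dir in {10}; recursion stops.
SUM(level) = 0 + 1 + 1 + 2 + 2 + 2 + 3 = 11.

11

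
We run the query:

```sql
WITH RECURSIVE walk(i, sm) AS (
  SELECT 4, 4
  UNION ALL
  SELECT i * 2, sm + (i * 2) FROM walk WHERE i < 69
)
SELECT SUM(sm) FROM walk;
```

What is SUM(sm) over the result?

480

Base: i=4, sm=4.
Iteration 1: 4 < 69 holds -> i = 4 * 2 = 8, sm = 4 + 8 = 12.
Iteration 2: 8 < 69 holds -> i = 8 * 2 = 16, sm = 12 + 16 = 28.
Iteration 3: 16 < 69 holds -> i = 16 * 2 = 32, sm = 28 + 32 = 60.
Iteration 4: 32 < 69 holds -> i = 32 * 2 = 64, sm = 60 + 64 = 124.
Iteration 5: 64 < 69 holds -> i = 64 * 2 = 128, sm = 124 + 128 = 252.
Iteration 6: 128 < 69 fails; recursion stops.
SUM(sm) = 4 + 12 + 28 + 60 + 124 + 252 = 480.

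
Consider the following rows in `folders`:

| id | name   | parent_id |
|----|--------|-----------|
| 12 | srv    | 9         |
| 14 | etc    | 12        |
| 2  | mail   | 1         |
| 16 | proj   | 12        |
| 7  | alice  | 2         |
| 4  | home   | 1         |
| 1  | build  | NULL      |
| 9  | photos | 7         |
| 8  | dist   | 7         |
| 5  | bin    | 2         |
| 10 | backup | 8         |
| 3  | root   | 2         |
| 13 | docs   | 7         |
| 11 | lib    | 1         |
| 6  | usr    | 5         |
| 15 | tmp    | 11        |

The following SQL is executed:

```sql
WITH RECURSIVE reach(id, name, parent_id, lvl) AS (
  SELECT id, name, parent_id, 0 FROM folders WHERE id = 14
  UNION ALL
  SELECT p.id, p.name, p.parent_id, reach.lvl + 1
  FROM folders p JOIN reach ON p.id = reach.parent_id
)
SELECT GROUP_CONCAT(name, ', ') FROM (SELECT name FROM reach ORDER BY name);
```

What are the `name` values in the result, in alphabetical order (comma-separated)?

Base: id=14 (etc), parent_id=12, lvl 0.
Iteration 1: join on id=12 -> srv (id 12, parent_id=9, lvl 1).
Iteration 2: join on id=9 -> photos (id 9, parent_id=7, lvl 2).
Iteration 3: join on id=7 -> alice (id 7, parent_id=2, lvl 3).
Iteration 4: join on id=2 -> mail (id 2, parent_id=1, lvl 4).
Iteration 5: join on id=1 -> build (id 1, parent_id=NULL, lvl 5).
Iteration 6: parent_id is NULL; no match; recursion stops.

alice, build, etc, mail, photos, srv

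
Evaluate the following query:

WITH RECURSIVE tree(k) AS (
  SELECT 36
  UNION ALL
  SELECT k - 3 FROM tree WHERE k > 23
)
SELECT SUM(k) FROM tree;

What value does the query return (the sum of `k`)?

Base: k=36.
Iteration 1: 36 > 23 holds -> k = 36 - 3 = 33.
Iteration 2: 33 > 23 holds -> k = 33 - 3 = 30.
Iteration 3: 30 > 23 holds -> k = 30 - 3 = 27.
Iteration 4: 27 > 23 holds -> k = 27 - 3 = 24.
Iteration 5: 24 > 23 holds -> k = 24 - 3 = 21.
Iteration 6: 21 > 23 fails; recursion stops.
SUM(k) = 36 + 33 + 30 + 27 + 24 + 21 = 171.

171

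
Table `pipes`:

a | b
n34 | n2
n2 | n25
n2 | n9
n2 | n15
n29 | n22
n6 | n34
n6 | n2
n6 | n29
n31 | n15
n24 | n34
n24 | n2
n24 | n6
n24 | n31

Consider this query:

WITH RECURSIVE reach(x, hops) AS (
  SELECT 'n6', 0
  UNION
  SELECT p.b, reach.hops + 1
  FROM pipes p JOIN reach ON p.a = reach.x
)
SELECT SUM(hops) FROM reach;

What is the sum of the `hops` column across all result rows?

Base: (n6, hops=0).
Iteration 1: edges from {n6} -> (n2, hops=1), (n29, hops=1), (n34, hops=1).
Iteration 2: edges from {n2,n29,n34} -> (n15, hops=2), (n2, hops=2), (n22, hops=2), (n25, hops=2), (n9, hops=2).
Iteration 3: edges from {n15,n2,n22,n25,n9} -> (n15, hops=3), (n25, hops=3), (n9, hops=3).
Iteration 4: no outgoing edges from {n15,n25,n9}; recursion stops.
SUM(hops) = 0 + 1 + 1 + 1 + 2 + 2 + 2 + 2 + 2 + 3 + 3 + 3 = 22.

22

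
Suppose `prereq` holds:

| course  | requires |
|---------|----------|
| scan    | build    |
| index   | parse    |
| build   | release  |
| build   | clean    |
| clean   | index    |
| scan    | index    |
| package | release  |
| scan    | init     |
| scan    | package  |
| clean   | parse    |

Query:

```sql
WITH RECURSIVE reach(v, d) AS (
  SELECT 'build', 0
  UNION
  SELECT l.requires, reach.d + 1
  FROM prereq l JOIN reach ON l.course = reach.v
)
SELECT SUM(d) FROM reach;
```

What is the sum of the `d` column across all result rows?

9

Base: (build, d=0).
Iteration 1: edges from {build} -> (clean, d=1), (release, d=1).
Iteration 2: edges from {clean,release} -> (index, d=2), (parse, d=2).
Iteration 3: edges from {index,parse} -> (parse, d=3).
Iteration 4: no outgoing edges from {parse}; recursion stops.
SUM(d) = 0 + 1 + 1 + 2 + 2 + 3 = 9.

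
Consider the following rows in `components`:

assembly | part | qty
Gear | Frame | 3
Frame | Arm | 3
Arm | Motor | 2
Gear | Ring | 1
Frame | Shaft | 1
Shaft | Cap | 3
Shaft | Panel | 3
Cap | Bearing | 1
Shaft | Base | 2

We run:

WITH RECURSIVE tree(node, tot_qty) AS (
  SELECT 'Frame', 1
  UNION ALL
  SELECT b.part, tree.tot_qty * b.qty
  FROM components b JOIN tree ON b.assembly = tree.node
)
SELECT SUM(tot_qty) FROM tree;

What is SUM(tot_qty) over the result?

22

Base: (Frame, tot_qty=1).
Iteration 1: components of {Frame} -> Arm = 1*3 = 3, Shaft = 1*1 = 1.
Iteration 2: components of {Arm,Shaft} -> Base = 1*2 = 2, Cap = 1*3 = 3, Motor = 3*2 = 6, Panel = 1*3 = 3.
Iteration 3: components of {Base,Cap,Motor,Panel} -> Bearing = 3*1 = 3.
Iteration 4: no further components; recursion stops.
SUM(tot_qty) = 1 + 3 + 1 + 6 + 3 + 3 + 2 + 3 = 22.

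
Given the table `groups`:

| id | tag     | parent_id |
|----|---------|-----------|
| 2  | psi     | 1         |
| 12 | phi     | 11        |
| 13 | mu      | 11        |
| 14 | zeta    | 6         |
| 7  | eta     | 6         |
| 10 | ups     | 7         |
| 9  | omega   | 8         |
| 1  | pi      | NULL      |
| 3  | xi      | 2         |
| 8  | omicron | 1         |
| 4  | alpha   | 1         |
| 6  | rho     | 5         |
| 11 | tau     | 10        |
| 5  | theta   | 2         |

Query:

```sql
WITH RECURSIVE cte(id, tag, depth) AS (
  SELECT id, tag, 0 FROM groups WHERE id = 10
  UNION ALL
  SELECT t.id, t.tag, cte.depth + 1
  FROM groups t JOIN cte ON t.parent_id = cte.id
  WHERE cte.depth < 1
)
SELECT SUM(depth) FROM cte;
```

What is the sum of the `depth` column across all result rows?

1

Base: id=10 (ups) at depth 0.
Iteration 1: rows with parent_id in {10} -> tau (id 11, depth 1).
Iteration 2: depth < 1 fails for all current rows; recursion stops.
SUM(depth) = 0 + 1 = 1.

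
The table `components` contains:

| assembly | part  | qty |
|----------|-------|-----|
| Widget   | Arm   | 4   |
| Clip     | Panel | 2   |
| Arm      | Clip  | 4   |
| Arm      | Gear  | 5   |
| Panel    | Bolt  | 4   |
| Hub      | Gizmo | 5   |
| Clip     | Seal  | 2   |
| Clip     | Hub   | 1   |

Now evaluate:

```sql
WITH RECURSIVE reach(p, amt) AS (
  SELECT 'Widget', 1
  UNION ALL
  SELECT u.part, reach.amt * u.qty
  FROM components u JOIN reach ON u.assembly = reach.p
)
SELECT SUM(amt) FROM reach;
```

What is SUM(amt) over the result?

329

Base: (Widget, amt=1).
Iteration 1: components of {Widget} -> Arm = 1*4 = 4.
Iteration 2: components of {Arm} -> Clip = 4*4 = 16, Gear = 4*5 = 20.
Iteration 3: components of {Clip,Gear} -> Hub = 16*1 = 16, Panel = 16*2 = 32, Seal = 16*2 = 32.
Iteration 4: components of {Hub,Panel,Seal} -> Bolt = 32*4 = 128, Gizmo = 16*5 = 80.
Iteration 5: no further components; recursion stops.
SUM(amt) = 1 + 4 + 16 + 20 + 16 + 32 + 32 + 80 + 128 = 329.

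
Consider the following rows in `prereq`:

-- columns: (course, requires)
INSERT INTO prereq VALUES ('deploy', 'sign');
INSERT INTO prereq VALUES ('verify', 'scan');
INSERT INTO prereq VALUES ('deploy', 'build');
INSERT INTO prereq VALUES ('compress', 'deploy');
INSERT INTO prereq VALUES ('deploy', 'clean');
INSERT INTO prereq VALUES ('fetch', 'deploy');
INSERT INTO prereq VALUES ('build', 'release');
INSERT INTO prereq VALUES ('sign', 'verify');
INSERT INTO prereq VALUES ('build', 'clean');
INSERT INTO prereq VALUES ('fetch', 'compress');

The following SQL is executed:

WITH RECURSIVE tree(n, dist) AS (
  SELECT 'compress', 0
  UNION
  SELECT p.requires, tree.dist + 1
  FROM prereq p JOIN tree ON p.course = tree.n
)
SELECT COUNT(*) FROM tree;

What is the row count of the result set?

Base: (compress, dist=0).
Iteration 1: edges from {compress} -> (deploy, dist=1).
Iteration 2: edges from {deploy} -> (build, dist=2), (clean, dist=2), (sign, dist=2).
Iteration 3: edges from {build,clean,sign} -> (clean, dist=3), (release, dist=3), (verify, dist=3).
Iteration 4: edges from {clean,release,verify} -> (scan, dist=4).
Iteration 5: no outgoing edges from {scan}; recursion stops.
Total rows emitted: 9.

9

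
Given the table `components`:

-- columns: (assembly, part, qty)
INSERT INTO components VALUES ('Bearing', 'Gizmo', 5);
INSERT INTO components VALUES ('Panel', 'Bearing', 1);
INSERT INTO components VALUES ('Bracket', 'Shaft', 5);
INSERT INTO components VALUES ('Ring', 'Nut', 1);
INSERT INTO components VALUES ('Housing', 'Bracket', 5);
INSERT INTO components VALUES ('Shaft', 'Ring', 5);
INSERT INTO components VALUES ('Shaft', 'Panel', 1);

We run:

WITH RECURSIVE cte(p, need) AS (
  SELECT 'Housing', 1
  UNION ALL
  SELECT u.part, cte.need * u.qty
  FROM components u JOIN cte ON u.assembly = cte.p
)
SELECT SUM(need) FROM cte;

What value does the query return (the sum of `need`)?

Base: (Housing, need=1).
Iteration 1: components of {Housing} -> Bracket = 1*5 = 5.
Iteration 2: components of {Bracket} -> Shaft = 5*5 = 25.
Iteration 3: components of {Shaft} -> Panel = 25*1 = 25, Ring = 25*5 = 125.
Iteration 4: components of {Panel,Ring} -> Bearing = 25*1 = 25, Nut = 125*1 = 125.
Iteration 5: components of {Bearing,Nut} -> Gizmo = 25*5 = 125.
Iteration 6: no further components; recursion stops.
SUM(need) = 1 + 5 + 25 + 25 + 125 + 25 + 125 + 125 = 456.

456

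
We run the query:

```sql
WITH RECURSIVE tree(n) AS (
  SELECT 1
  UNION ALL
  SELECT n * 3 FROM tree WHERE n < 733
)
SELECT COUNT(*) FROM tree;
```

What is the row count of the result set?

8

Base: n=1.
Iteration 1: 1 < 733 holds -> n = 1 * 3 = 3.
Iteration 2: 3 < 733 holds -> n = 3 * 3 = 9.
Iteration 3: 9 < 733 holds -> n = 9 * 3 = 27.
Iteration 4: 27 < 733 holds -> n = 27 * 3 = 81.
Iteration 5: 81 < 733 holds -> n = 81 * 3 = 243.
Iteration 6: 243 < 733 holds -> n = 243 * 3 = 729.
Iteration 7: 729 < 733 holds -> n = 729 * 3 = 2187.
Iteration 8: 2187 < 733 fails; recursion stops.
Total rows emitted: 8.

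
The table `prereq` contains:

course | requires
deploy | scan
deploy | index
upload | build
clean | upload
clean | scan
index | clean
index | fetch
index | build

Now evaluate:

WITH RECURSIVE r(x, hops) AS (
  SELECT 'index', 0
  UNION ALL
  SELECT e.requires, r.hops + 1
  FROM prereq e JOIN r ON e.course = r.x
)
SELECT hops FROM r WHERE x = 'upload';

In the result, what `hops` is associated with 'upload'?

2

Base: (index, hops=0).
Iteration 1: edges from {index} -> (build, hops=1), (clean, hops=1), (fetch, hops=1).
Iteration 2: edges from {build,clean,fetch} -> (scan, hops=2), (upload, hops=2).
Iteration 3: edges from {scan,upload} -> (build, hops=3).
Iteration 4: no outgoing edges from {build}; recursion stops.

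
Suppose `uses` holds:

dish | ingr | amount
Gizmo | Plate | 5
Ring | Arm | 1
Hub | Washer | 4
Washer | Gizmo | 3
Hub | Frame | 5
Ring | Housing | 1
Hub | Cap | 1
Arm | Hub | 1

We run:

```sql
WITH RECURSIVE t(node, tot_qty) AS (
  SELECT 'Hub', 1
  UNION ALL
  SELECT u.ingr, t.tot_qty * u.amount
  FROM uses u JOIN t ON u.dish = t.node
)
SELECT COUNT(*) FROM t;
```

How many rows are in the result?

Base: (Hub, tot_qty=1).
Iteration 1: components of {Hub} -> Cap = 1*1 = 1, Frame = 1*5 = 5, Washer = 1*4 = 4.
Iteration 2: components of {Cap,Frame,Washer} -> Gizmo = 4*3 = 12.
Iteration 3: components of {Gizmo} -> Plate = 12*5 = 60.
Iteration 4: no further components; recursion stops.
Total rows emitted: 6.

6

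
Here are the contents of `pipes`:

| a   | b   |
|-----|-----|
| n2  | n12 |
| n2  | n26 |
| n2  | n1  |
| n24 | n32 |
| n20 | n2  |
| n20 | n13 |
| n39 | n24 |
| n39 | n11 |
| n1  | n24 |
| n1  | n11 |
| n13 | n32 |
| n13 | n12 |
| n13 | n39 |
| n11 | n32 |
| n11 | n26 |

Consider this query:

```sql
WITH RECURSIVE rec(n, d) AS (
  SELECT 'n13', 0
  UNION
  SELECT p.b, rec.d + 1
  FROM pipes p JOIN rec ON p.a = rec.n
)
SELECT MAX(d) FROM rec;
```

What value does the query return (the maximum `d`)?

Base: (n13, d=0).
Iteration 1: edges from {n13} -> (n12, d=1), (n32, d=1), (n39, d=1).
Iteration 2: edges from {n12,n32,n39} -> (n11, d=2), (n24, d=2).
Iteration 3: edges from {n11,n24} -> (n26, d=3), (n32, d=3). [UNION drops 1 duplicate row(s)]
Iteration 4: no outgoing edges from {n26,n32}; recursion stops.
d values: 0, 1, 1, 1, 2, 2, 3, 3; the maximum is 3.

3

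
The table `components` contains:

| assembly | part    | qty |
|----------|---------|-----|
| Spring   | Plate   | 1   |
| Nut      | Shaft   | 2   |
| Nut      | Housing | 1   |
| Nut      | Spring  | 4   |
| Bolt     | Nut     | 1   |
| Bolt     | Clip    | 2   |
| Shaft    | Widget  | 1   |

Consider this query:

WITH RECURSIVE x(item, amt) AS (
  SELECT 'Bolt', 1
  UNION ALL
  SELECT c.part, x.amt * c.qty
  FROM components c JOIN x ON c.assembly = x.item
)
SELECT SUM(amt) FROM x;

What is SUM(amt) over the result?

Base: (Bolt, amt=1).
Iteration 1: components of {Bolt} -> Clip = 1*2 = 2, Nut = 1*1 = 1.
Iteration 2: components of {Clip,Nut} -> Housing = 1*1 = 1, Shaft = 1*2 = 2, Spring = 1*4 = 4.
Iteration 3: components of {Housing,Shaft,Spring} -> Plate = 4*1 = 4, Widget = 2*1 = 2.
Iteration 4: no further components; recursion stops.
SUM(amt) = 1 + 2 + 1 + 1 + 4 + 2 + 4 + 2 = 17.

17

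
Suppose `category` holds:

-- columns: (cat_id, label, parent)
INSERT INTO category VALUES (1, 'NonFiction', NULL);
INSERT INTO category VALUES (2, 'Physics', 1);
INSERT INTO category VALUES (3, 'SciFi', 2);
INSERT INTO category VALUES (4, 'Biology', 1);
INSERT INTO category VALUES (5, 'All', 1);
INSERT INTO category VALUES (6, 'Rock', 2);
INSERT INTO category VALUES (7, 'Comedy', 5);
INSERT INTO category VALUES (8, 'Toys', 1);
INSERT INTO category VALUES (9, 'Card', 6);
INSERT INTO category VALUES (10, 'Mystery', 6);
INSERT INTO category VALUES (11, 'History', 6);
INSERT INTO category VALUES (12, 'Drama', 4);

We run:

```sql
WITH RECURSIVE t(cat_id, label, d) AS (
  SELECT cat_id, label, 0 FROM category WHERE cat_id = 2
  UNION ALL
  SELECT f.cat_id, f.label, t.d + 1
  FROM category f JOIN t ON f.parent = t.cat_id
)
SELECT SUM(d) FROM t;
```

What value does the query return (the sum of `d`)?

Base: cat_id=2 (Physics) at d 0.
Iteration 1: rows with parent in {2} -> SciFi (id 3, d 1), Rock (id 6, d 1).
Iteration 2: rows with parent in {3,6} -> Card (id 9, d 2), Mystery (id 10, d 2), History (id 11, d 2).
Iteration 3: no rows with parent in {9,10,11}; recursion stops.
SUM(d) = 0 + 1 + 1 + 2 + 2 + 2 = 8.

8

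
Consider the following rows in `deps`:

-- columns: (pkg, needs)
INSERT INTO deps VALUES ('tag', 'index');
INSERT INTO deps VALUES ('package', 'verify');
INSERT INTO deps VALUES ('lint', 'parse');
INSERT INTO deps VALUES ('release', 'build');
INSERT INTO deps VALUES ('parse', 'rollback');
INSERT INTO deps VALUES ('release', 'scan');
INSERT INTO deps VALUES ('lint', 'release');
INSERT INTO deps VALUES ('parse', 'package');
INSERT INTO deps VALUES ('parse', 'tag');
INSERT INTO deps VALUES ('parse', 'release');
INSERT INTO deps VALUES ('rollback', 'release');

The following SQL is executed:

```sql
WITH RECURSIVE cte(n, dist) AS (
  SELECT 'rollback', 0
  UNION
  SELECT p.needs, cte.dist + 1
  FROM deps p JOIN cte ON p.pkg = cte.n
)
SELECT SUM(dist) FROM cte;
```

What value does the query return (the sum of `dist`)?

Base: (rollback, dist=0).
Iteration 1: edges from {rollback} -> (release, dist=1).
Iteration 2: edges from {release} -> (build, dist=2), (scan, dist=2).
Iteration 3: no outgoing edges from {build,scan}; recursion stops.
SUM(dist) = 0 + 1 + 2 + 2 = 5.

5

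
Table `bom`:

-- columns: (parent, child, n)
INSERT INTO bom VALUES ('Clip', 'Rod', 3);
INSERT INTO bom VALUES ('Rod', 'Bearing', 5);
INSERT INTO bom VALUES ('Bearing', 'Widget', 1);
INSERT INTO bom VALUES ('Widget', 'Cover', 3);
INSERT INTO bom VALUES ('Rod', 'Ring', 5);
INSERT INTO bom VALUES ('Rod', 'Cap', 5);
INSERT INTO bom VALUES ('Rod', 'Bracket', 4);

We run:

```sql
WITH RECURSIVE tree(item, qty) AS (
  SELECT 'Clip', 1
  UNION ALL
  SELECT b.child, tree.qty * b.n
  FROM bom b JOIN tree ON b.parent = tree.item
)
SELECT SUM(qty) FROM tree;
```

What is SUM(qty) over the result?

Base: (Clip, qty=1).
Iteration 1: components of {Clip} -> Rod = 1*3 = 3.
Iteration 2: components of {Rod} -> Bearing = 3*5 = 15, Bracket = 3*4 = 12, Cap = 3*5 = 15, Ring = 3*5 = 15.
Iteration 3: components of {Bearing,Bracket,Cap,Ring} -> Widget = 15*1 = 15.
Iteration 4: components of {Widget} -> Cover = 15*3 = 45.
Iteration 5: no further components; recursion stops.
SUM(qty) = 1 + 3 + 15 + 15 + 15 + 12 + 15 + 45 = 121.

121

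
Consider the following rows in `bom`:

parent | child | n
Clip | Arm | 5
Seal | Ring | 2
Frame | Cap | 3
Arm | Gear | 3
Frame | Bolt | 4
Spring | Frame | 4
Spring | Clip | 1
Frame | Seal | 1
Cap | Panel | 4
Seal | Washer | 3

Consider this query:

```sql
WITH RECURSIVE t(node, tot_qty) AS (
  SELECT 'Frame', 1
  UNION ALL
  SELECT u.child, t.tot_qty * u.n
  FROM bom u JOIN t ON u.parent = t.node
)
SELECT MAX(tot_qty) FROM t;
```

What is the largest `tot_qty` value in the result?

12

Base: (Frame, tot_qty=1).
Iteration 1: components of {Frame} -> Bolt = 1*4 = 4, Cap = 1*3 = 3, Seal = 1*1 = 1.
Iteration 2: components of {Bolt,Cap,Seal} -> Panel = 3*4 = 12, Ring = 1*2 = 2, Washer = 1*3 = 3.
Iteration 3: no further components; recursion stops.
tot_qty values: 1, 1, 3, 4, 2, 3, 12; the maximum is 12.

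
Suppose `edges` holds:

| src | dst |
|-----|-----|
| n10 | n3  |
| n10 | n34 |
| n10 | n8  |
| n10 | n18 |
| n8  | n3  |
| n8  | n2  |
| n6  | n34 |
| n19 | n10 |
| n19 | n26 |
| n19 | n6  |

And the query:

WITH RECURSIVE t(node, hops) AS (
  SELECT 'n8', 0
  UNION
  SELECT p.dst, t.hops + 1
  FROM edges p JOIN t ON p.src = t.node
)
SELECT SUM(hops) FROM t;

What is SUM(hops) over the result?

2

Base: (n8, hops=0).
Iteration 1: edges from {n8} -> (n2, hops=1), (n3, hops=1).
Iteration 2: no outgoing edges from {n2,n3}; recursion stops.
SUM(hops) = 0 + 1 + 1 = 2.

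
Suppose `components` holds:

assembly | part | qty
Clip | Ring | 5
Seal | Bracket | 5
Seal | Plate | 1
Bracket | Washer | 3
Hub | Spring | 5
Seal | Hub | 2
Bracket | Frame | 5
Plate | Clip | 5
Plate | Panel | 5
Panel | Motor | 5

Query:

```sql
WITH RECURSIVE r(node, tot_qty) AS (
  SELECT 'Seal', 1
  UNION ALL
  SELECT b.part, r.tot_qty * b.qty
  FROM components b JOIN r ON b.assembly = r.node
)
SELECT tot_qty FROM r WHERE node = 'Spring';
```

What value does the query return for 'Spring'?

10

Base: (Seal, tot_qty=1).
Iteration 1: components of {Seal} -> Bracket = 1*5 = 5, Hub = 1*2 = 2, Plate = 1*1 = 1.
Iteration 2: components of {Bracket,Hub,Plate} -> Clip = 1*5 = 5, Frame = 5*5 = 25, Panel = 1*5 = 5, Spring = 2*5 = 10, Washer = 5*3 = 15.
Iteration 3: components of {Clip,Frame,Panel,Spring,Washer} -> Motor = 5*5 = 25, Ring = 5*5 = 25.
Iteration 4: no further components; recursion stops.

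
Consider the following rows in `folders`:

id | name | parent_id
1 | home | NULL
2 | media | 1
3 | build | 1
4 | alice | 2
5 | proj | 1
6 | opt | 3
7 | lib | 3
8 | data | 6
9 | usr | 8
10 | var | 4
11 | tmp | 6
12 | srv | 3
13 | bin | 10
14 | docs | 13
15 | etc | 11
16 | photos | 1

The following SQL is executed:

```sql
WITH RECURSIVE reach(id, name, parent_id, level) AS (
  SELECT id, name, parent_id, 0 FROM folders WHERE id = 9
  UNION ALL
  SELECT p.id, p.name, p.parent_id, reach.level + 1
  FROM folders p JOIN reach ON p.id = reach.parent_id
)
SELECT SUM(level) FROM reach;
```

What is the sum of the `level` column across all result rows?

10

Base: id=9 (usr), parent_id=8, level 0.
Iteration 1: join on id=8 -> data (id 8, parent_id=6, level 1).
Iteration 2: join on id=6 -> opt (id 6, parent_id=3, level 2).
Iteration 3: join on id=3 -> build (id 3, parent_id=1, level 3).
Iteration 4: join on id=1 -> home (id 1, parent_id=NULL, level 4).
Iteration 5: parent_id is NULL; no match; recursion stops.
SUM(level) = 0 + 1 + 2 + 3 + 4 = 10.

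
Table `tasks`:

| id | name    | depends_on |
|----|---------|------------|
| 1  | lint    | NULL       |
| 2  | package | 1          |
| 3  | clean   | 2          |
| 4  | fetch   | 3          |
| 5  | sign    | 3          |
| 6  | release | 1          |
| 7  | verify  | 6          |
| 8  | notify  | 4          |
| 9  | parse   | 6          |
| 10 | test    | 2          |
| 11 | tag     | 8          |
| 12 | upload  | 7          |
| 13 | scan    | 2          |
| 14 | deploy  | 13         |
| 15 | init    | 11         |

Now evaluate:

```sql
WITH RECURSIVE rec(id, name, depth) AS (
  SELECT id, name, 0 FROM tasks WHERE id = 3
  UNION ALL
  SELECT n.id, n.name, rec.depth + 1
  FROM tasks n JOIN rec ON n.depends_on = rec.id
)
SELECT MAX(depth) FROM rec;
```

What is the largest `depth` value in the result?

4

Base: id=3 (clean) at depth 0.
Iteration 1: rows with depends_on in {3} -> fetch (id 4, depth 1), sign (id 5, depth 1).
Iteration 2: rows with depends_on in {4,5} -> notify (id 8, depth 2).
Iteration 3: rows with depends_on in {8} -> tag (id 11, depth 3).
Iteration 4: rows with depends_on in {11} -> init (id 15, depth 4).
Iteration 5: no rows with depends_on in {15}; recursion stops.
depth values: 0, 1, 1, 2, 3, 4; the maximum is 4.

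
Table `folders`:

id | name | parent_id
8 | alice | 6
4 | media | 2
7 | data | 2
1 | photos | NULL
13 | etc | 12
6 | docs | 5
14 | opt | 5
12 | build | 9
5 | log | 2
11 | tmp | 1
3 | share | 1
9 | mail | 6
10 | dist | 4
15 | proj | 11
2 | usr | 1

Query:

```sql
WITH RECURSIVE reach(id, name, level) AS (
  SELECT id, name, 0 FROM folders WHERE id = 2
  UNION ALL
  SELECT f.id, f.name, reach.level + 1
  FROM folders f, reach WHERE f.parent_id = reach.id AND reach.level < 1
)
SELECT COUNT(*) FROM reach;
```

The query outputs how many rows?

4

Base: id=2 (usr) at level 0.
Iteration 1: rows with parent_id in {2} -> media (id 4, level 1), log (id 5, level 1), data (id 7, level 1).
Iteration 2: level < 1 fails for all current rows; recursion stops.
Total rows emitted: 4.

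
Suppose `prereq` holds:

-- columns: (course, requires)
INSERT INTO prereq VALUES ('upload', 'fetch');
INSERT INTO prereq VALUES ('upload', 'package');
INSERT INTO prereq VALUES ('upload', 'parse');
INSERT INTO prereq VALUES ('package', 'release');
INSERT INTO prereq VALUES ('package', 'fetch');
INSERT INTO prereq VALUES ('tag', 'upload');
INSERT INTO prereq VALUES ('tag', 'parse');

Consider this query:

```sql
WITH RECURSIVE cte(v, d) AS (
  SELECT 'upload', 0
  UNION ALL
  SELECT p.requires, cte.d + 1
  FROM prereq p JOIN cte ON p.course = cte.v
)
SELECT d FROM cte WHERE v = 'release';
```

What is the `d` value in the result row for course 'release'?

Base: (upload, d=0).
Iteration 1: edges from {upload} -> (fetch, d=1), (package, d=1), (parse, d=1).
Iteration 2: edges from {fetch,package,parse} -> (fetch, d=2), (release, d=2).
Iteration 3: no outgoing edges from {fetch,release}; recursion stops.

2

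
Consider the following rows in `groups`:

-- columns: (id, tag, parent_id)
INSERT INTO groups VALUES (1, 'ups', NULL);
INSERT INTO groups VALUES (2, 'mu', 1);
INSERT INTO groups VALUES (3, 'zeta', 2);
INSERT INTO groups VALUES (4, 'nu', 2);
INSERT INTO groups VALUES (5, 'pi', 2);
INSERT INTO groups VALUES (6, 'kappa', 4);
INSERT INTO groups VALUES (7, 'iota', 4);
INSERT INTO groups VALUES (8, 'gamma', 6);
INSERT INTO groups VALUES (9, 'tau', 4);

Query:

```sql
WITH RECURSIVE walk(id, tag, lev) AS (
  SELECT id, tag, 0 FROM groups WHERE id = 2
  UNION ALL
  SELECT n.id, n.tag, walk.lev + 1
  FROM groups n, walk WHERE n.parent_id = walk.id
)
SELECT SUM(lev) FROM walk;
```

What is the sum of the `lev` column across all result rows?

12

Base: id=2 (mu) at lev 0.
Iteration 1: rows with parent_id in {2} -> zeta (id 3, lev 1), nu (id 4, lev 1), pi (id 5, lev 1).
Iteration 2: rows with parent_id in {3,4,5} -> kappa (id 6, lev 2), iota (id 7, lev 2), tau (id 9, lev 2).
Iteration 3: rows with parent_id in {6,7,9} -> gamma (id 8, lev 3).
Iteration 4: no rows with parent_id in {8}; recursion stops.
SUM(lev) = 0 + 1 + 1 + 1 + 2 + 2 + 2 + 3 = 12.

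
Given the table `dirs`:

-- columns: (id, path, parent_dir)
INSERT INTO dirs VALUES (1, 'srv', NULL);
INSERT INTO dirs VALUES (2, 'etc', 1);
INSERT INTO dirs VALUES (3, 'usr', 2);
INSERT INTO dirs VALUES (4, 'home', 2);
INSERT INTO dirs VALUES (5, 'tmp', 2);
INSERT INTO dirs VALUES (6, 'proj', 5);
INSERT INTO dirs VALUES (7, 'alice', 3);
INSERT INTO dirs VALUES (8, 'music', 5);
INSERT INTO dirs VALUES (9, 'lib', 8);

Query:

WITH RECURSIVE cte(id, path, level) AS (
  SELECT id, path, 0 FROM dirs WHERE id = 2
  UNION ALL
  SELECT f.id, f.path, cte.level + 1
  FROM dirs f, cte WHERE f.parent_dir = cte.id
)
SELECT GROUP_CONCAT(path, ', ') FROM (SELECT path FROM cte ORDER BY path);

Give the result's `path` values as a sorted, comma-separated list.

Base: id=2 (etc) at level 0.
Iteration 1: rows with parent_dir in {2} -> usr (id 3, level 1), home (id 4, level 1), tmp (id 5, level 1).
Iteration 2: rows with parent_dir in {3,4,5} -> proj (id 6, level 2), alice (id 7, level 2), music (id 8, level 2).
Iteration 3: rows with parent_dir in {6,7,8} -> lib (id 9, level 3).
Iteration 4: no rows with parent_dir in {9}; recursion stops.

alice, etc, home, lib, music, proj, tmp, usr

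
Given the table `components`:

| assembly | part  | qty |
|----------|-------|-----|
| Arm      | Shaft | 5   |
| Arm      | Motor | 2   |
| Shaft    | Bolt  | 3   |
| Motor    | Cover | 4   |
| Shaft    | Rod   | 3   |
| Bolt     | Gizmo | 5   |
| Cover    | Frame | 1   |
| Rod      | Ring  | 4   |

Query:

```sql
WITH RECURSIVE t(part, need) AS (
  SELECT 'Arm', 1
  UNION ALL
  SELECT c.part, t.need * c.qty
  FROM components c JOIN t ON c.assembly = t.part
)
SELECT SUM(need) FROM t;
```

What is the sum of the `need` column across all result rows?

Base: (Arm, need=1).
Iteration 1: components of {Arm} -> Motor = 1*2 = 2, Shaft = 1*5 = 5.
Iteration 2: components of {Motor,Shaft} -> Bolt = 5*3 = 15, Cover = 2*4 = 8, Rod = 5*3 = 15.
Iteration 3: components of {Bolt,Cover,Rod} -> Frame = 8*1 = 8, Gizmo = 15*5 = 75, Ring = 15*4 = 60.
Iteration 4: no further components; recursion stops.
SUM(need) = 1 + 5 + 2 + 15 + 15 + 8 + 75 + 60 + 8 = 189.

189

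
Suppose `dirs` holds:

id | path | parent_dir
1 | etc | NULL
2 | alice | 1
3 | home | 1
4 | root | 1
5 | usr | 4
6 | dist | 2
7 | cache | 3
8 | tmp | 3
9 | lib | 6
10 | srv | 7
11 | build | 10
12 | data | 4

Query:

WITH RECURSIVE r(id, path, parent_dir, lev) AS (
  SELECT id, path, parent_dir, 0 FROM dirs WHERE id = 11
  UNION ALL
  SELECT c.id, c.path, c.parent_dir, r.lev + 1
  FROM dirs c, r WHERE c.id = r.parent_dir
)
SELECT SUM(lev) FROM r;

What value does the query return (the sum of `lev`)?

10

Base: id=11 (build), parent_dir=10, lev 0.
Iteration 1: join on id=10 -> srv (id 10, parent_dir=7, lev 1).
Iteration 2: join on id=7 -> cache (id 7, parent_dir=3, lev 2).
Iteration 3: join on id=3 -> home (id 3, parent_dir=1, lev 3).
Iteration 4: join on id=1 -> etc (id 1, parent_dir=NULL, lev 4).
Iteration 5: parent_dir is NULL; no match; recursion stops.
SUM(lev) = 0 + 1 + 2 + 3 + 4 = 10.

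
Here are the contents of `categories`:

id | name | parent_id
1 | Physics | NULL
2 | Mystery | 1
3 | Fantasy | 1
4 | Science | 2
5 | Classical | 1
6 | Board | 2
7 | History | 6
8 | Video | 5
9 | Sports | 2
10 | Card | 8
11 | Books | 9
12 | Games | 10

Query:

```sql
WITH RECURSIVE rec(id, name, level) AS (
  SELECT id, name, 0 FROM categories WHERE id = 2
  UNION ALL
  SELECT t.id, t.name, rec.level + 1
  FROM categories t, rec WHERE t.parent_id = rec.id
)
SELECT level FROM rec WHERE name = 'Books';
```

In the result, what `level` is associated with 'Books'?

2

Base: id=2 (Mystery) at level 0.
Iteration 1: rows with parent_id in {2} -> Science (id 4, level 1), Board (id 6, level 1), Sports (id 9, level 1).
Iteration 2: rows with parent_id in {4,6,9} -> History (id 7, level 2), Books (id 11, level 2).
Iteration 3: no rows with parent_id in {7,11}; recursion stops.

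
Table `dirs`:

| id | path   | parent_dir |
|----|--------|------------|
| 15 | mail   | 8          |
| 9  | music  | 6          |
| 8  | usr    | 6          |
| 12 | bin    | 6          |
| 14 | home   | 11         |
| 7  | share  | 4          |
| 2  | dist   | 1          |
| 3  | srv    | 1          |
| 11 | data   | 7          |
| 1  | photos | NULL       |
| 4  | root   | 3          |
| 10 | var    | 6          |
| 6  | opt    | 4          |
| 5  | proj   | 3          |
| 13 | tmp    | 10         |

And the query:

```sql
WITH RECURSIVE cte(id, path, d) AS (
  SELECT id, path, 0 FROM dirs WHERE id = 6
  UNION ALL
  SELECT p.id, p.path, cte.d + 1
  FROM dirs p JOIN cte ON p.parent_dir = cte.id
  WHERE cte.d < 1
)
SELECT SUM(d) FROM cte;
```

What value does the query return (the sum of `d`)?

Base: id=6 (opt) at d 0.
Iteration 1: rows with parent_dir in {6} -> usr (id 8, d 1), music (id 9, d 1), var (id 10, d 1), bin (id 12, d 1).
Iteration 2: d < 1 fails for all current rows; recursion stops.
SUM(d) = 0 + 1 + 1 + 1 + 1 = 4.

4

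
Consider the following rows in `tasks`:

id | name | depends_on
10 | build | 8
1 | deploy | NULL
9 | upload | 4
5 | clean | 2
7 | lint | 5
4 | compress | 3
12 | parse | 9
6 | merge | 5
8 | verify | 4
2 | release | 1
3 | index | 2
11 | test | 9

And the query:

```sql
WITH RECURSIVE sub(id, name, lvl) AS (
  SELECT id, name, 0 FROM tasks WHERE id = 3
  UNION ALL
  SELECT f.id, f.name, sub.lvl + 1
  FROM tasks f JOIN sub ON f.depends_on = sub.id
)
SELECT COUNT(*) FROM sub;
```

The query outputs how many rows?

7

Base: id=3 (index) at lvl 0.
Iteration 1: rows with depends_on in {3} -> compress (id 4, lvl 1).
Iteration 2: rows with depends_on in {4} -> verify (id 8, lvl 2), upload (id 9, lvl 2).
Iteration 3: rows with depends_on in {8,9} -> build (id 10, lvl 3), test (id 11, lvl 3), parse (id 12, lvl 3).
Iteration 4: no rows with depends_on in {10,11,12}; recursion stops.
Total rows emitted: 7.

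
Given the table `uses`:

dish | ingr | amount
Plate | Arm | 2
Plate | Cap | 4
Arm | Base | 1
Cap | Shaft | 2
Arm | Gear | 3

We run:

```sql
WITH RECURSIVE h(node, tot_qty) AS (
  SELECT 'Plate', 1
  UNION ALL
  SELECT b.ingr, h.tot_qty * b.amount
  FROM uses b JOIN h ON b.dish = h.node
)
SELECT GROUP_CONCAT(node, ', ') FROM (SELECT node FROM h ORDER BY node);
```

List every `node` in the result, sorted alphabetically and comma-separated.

Base: (Plate, tot_qty=1).
Iteration 1: components of {Plate} -> Arm = 1*2 = 2, Cap = 1*4 = 4.
Iteration 2: components of {Arm,Cap} -> Base = 2*1 = 2, Gear = 2*3 = 6, Shaft = 4*2 = 8.
Iteration 3: no further components; recursion stops.

Arm, Base, Cap, Gear, Plate, Shaft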